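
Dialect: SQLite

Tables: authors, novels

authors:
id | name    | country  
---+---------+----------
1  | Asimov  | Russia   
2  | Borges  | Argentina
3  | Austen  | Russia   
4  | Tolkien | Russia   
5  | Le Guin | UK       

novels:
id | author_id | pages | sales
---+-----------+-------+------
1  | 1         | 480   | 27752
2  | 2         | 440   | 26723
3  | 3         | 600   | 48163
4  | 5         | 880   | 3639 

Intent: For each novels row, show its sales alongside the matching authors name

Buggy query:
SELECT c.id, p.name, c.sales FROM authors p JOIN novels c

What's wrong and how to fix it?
Bug: JOIN with no ON clause produces a cartesian product; every novels row pairs with every authors row

Fix: Add ON c.author_id = p.id to the JOIN

Corrected query:
SELECT c.id, p.name, c.sales FROM authors p JOIN novels c ON c.author_id = p.id

Result:
id | name    | sales
---+---------+------
1  | Asimov  | 27752
2  | Borges  | 26723
3  | Austen  | 48163
4  | Le Guin | 3639 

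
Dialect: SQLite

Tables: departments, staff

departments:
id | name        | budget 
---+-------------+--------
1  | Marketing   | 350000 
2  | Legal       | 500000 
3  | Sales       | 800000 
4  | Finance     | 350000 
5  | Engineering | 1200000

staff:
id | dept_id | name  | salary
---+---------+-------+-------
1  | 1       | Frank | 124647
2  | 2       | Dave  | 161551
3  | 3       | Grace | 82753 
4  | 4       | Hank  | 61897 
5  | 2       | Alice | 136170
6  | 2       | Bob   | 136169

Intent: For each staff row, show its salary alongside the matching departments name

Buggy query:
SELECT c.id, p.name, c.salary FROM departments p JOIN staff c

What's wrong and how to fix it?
Bug: JOIN with no ON clause produces a cartesian product; every staff row pairs with every departments row

Fix: Add ON c.dept_id = p.id to the JOIN

Corrected query:
SELECT c.id, p.name, c.salary FROM departments p JOIN staff c ON c.dept_id = p.id

Result:
id | name      | salary
---+-----------+-------
1  | Marketing | 124647
2  | Legal     | 161551
3  | Sales     | 82753 
4  | Finance   | 61897 
5  | Legal     | 136170
6  | Legal     | 136169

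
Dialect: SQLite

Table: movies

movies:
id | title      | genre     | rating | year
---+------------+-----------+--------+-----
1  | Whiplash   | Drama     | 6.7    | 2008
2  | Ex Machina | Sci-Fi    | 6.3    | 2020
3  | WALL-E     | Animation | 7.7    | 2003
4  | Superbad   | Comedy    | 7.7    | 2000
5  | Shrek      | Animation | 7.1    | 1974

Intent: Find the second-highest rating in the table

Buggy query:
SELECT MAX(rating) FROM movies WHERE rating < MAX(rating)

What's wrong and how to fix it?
Bug: The inner MAX is an aggregate inside WHERE, which is not allowed

Fix: Compute the overall MAX in a subquery, then take MAX of rows below it

Corrected query:
SELECT MAX(rating) FROM movies WHERE rating < (SELECT MAX(rating) FROM movies)

Result:
MAX(rating)
-----------
7.1        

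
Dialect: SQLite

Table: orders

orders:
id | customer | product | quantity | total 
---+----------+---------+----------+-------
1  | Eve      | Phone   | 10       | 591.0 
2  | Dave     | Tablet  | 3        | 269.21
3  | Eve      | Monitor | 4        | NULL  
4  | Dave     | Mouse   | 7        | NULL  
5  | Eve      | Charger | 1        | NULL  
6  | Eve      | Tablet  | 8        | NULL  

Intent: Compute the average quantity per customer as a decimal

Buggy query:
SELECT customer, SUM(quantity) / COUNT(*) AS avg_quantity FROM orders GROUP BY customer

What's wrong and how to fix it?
Bug: Both operands are integers, so '/' performs integer division and truncates

Fix: Multiply by 1.0 (or CAST to REAL) to force floating-point division

Corrected query:
SELECT customer, SUM(quantity) * 1.0 / COUNT(*) AS avg_quantity FROM orders GROUP BY customer

Result:
customer | avg_quantity
---------+-------------
Dave     | 5           
Eve      | 5.75        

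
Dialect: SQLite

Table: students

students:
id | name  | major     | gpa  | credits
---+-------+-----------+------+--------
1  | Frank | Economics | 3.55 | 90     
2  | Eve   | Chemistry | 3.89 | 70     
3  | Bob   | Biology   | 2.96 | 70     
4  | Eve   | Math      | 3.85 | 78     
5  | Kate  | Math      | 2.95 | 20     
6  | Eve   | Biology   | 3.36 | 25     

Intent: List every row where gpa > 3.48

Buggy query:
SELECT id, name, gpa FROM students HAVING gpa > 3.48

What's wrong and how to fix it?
Bug: HAVING filters the output of aggregation, but this query has no GROUP BY and no aggregate functions, so SQLite rejects it (HAVING clause on a non-aggregate query); the condition here is per row

Fix: Use WHERE for row-level filtering

Corrected query:
SELECT id, name, gpa FROM students WHERE gpa > 3.48

Result:
id | name  | gpa 
---+-------+-----
1  | Frank | 3.55
2  | Eve   | 3.89
4  | Eve   | 3.85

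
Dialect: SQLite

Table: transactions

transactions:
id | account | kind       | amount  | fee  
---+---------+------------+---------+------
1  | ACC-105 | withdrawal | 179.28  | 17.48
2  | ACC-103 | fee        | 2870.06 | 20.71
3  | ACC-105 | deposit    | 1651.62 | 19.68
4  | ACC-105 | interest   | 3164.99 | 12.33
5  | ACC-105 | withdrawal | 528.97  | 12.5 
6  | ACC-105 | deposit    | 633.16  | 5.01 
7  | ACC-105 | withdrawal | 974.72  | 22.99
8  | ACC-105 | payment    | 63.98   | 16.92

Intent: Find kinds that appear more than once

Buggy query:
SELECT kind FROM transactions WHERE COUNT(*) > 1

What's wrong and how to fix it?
Bug: WHERE can't reference COUNT(*); aggregates are computed after WHERE

Fix: GROUP BY kind, then filter groups with HAVING COUNT(*) > 1

Corrected query:
SELECT kind FROM transactions GROUP BY kind HAVING COUNT(*) > 1

Result:
kind      
----------
deposit   
withdrawal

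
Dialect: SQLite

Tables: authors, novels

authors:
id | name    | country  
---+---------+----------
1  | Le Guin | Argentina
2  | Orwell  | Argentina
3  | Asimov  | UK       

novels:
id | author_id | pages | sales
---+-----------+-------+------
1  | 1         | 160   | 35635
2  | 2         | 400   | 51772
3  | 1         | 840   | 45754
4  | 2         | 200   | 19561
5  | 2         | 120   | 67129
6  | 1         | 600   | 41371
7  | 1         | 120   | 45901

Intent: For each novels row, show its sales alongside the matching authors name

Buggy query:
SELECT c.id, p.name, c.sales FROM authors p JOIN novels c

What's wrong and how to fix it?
Bug: JOIN with no ON clause produces a cartesian product; every novels row pairs with every authors row

Fix: Add ON c.author_id = p.id to the JOIN

Corrected query:
SELECT c.id, p.name, c.sales FROM authors p JOIN novels c ON c.author_id = p.id

Result:
id | name    | sales
---+---------+------
1  | Le Guin | 35635
2  | Orwell  | 51772
3  | Le Guin | 45754
4  | Orwell  | 19561
5  | Orwell  | 67129
6  | Le Guin | 41371
7  | Le Guin | 45901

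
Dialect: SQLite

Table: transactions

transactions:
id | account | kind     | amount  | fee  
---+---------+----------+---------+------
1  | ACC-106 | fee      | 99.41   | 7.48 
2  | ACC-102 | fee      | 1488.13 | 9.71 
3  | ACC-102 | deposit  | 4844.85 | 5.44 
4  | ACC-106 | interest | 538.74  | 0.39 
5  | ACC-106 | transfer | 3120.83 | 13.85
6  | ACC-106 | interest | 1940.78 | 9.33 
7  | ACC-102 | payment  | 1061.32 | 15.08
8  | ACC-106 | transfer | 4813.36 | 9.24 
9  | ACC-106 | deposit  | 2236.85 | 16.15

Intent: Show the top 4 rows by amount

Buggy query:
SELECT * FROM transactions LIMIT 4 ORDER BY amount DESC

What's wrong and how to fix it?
Bug: LIMIT must come after ORDER BY

Fix: Swap the clauses: ORDER BY first, then LIMIT

Corrected query:
SELECT * FROM transactions ORDER BY amount DESC LIMIT 4

Result:
id | account | kind     | amount  | fee  
---+---------+----------+---------+------
3  | ACC-102 | deposit  | 4844.85 | 5.44 
8  | ACC-106 | transfer | 4813.36 | 9.24 
5  | ACC-106 | transfer | 3120.83 | 13.85
9  | ACC-106 | deposit  | 2236.85 | 16.15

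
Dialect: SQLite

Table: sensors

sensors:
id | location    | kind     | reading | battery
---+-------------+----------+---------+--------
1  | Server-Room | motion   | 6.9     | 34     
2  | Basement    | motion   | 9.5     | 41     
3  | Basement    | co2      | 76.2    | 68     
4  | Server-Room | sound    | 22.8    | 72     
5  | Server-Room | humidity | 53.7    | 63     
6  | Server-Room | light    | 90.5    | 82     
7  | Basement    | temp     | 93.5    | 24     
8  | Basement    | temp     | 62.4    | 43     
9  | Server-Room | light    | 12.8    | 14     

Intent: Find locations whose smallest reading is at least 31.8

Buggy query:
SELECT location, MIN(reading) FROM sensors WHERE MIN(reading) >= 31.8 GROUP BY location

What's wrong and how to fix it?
Bug: MIN() in WHERE is a misuse of aggregate

Fix: Replace WHERE with HAVING after the GROUP BY

Corrected query:
SELECT location, MIN(reading) FROM sensors GROUP BY location HAVING MIN(reading) >= 31.8

Result:
(no rows)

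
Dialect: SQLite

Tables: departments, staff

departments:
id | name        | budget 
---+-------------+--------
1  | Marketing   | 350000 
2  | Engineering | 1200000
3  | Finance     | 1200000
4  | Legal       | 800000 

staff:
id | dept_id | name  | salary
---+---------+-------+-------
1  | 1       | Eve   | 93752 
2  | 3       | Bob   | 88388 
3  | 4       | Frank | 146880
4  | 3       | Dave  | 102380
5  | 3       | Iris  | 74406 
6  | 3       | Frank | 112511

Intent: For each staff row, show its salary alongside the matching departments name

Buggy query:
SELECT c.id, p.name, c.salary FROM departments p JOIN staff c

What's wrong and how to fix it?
Bug: JOIN with no ON clause produces a cartesian product; every staff row pairs with every departments row

Fix: Add ON c.dept_id = p.id to the JOIN

Corrected query:
SELECT c.id, p.name, c.salary FROM departments p JOIN staff c ON c.dept_id = p.id

Result:
id | name      | salary
---+-----------+-------
1  | Marketing | 93752 
2  | Finance   | 88388 
3  | Legal     | 146880
4  | Finance   | 102380
5  | Finance   | 74406 
6  | Finance   | 112511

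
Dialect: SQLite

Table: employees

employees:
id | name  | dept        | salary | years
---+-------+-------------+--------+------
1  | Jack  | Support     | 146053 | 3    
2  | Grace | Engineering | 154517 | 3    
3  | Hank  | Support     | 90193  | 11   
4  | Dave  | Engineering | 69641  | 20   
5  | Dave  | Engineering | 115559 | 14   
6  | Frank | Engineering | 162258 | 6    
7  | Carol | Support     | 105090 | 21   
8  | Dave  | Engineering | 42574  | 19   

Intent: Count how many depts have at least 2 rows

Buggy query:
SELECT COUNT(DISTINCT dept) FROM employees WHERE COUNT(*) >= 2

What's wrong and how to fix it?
Bug: COUNT(*) cannot appear in WHERE; the per-group count doesn't exist yet

Fix: Group first with HAVING COUNT(*) >= 2, then COUNT the resulting groups

Corrected query:
SELECT COUNT(*) FROM (SELECT dept FROM employees GROUP BY dept HAVING COUNT(*) >= 2)

Result:
COUNT(*)
--------
2       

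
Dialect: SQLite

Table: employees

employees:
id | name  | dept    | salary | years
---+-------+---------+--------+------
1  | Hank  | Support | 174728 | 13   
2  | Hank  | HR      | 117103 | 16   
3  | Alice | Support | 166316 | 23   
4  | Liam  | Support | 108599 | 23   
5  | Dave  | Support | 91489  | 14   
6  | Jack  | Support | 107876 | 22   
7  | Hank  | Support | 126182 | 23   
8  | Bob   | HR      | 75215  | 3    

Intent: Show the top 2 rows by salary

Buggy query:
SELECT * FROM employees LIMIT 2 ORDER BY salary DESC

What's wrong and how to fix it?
Bug: ORDER BY cannot follow LIMIT; LIMIT is the final clause

Fix: Swap the clauses: ORDER BY first, then LIMIT

Corrected query:
SELECT * FROM employees ORDER BY salary DESC LIMIT 2

Result:
id | name  | dept    | salary | years
---+-------+---------+--------+------
1  | Hank  | Support | 174728 | 13   
3  | Alice | Support | 166316 | 23   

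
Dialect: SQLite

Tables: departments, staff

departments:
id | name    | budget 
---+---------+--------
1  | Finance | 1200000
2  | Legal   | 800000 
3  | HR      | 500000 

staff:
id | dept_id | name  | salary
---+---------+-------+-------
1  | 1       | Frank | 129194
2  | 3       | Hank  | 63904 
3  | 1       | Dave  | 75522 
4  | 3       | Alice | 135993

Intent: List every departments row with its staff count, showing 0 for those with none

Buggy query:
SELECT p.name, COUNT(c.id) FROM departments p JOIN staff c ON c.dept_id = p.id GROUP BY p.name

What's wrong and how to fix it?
Bug: INNER JOIN drops departments rows that have no matching staff rows

Fix: Use LEFT JOIN so parents without children still appear (COUNT(c.id) gives 0)

Corrected query:
SELECT p.name, COUNT(c.id) FROM departments p LEFT JOIN staff c ON c.dept_id = p.id GROUP BY p.name

Result:
name    | COUNT(c.id)
--------+------------
Finance | 2          
HR      | 2          
Legal   | 0          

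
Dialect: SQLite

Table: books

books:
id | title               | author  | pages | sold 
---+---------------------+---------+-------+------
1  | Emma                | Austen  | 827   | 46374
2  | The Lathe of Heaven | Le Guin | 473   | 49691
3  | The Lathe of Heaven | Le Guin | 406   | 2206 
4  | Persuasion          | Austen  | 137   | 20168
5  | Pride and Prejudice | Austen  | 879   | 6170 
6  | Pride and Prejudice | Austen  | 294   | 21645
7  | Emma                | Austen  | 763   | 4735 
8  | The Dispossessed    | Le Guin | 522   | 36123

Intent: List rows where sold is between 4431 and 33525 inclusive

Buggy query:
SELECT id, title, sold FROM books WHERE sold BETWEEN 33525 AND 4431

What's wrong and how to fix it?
Bug: The bounds are reversed; BETWEEN a AND b requires a <= b to match anything

Fix: Write BETWEEN 4431 AND 33525

Corrected query:
SELECT id, title, sold FROM books WHERE sold BETWEEN 4431 AND 33525

Result:
id | title               | sold 
---+---------------------+------
4  | Persuasion          | 20168
5  | Pride and Prejudice | 6170 
6  | Pride and Prejudice | 21645
7  | Emma                | 4735 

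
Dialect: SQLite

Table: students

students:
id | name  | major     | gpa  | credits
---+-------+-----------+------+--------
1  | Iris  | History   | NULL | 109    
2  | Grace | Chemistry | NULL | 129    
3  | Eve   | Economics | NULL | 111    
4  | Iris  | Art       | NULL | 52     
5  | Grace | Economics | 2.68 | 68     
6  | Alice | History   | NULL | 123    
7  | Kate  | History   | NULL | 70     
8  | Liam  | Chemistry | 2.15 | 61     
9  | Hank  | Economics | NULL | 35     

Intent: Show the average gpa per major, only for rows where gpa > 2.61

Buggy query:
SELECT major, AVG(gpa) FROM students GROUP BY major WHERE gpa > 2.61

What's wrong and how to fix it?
Bug: Row-level WHERE must come before GROUP BY in the clause order

Fix: Move the WHERE clause before GROUP BY

Corrected query:
SELECT major, AVG(gpa) FROM students WHERE gpa > 2.61 GROUP BY major

Result:
major     | AVG(gpa)
----------+---------
Economics | 2.68    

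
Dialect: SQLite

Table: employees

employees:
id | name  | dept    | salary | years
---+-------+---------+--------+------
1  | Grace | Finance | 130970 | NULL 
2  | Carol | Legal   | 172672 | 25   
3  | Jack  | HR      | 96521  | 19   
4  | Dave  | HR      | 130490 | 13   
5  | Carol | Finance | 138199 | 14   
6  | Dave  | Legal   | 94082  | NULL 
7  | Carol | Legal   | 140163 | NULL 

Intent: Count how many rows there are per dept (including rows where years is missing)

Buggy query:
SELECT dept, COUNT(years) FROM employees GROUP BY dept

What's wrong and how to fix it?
Bug: COUNT(years) skips NULLs, so groups with missing years are undercounted

Fix: Use COUNT(*) to count all rows regardless of NULL

Corrected query:
SELECT dept, COUNT(*) FROM employees GROUP BY dept

Result:
dept    | COUNT(*)
--------+---------
Finance | 2       
HR      | 2       
Legal   | 3       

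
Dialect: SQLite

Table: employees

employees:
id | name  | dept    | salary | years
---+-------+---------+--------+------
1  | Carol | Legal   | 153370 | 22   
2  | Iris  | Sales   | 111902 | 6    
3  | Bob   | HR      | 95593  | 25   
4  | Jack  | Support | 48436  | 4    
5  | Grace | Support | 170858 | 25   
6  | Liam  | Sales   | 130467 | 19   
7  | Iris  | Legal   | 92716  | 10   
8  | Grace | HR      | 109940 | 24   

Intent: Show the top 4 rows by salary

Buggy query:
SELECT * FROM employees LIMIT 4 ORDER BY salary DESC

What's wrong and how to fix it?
Bug: ORDER BY cannot follow LIMIT; LIMIT is the final clause

Fix: Swap the clauses: ORDER BY first, then LIMIT

Corrected query:
SELECT * FROM employees ORDER BY salary DESC LIMIT 4

Result:
id | name  | dept    | salary | years
---+-------+---------+--------+------
5  | Grace | Support | 170858 | 25   
1  | Carol | Legal   | 153370 | 22   
6  | Liam  | Sales   | 130467 | 19   
2  | Iris  | Sales   | 111902 | 6    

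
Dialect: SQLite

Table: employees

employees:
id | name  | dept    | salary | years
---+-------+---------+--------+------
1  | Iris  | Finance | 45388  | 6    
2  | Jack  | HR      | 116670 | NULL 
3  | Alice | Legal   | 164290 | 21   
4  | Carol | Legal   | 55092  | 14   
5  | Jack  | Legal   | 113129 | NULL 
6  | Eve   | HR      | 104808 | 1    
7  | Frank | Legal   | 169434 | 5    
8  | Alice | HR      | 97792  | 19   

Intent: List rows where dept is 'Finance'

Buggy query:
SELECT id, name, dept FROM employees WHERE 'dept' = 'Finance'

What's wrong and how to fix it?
Bug: 'dept' in single quotes is a string literal, not the column; the comparison is literal-vs-literal and never true

Fix: Remove the quotes around the column name (or use double quotes for an identifier)

Corrected query:
SELECT id, name, dept FROM employees WHERE dept = 'Finance'

Result:
id | name | dept   
---+------+--------
1  | Iris | Finance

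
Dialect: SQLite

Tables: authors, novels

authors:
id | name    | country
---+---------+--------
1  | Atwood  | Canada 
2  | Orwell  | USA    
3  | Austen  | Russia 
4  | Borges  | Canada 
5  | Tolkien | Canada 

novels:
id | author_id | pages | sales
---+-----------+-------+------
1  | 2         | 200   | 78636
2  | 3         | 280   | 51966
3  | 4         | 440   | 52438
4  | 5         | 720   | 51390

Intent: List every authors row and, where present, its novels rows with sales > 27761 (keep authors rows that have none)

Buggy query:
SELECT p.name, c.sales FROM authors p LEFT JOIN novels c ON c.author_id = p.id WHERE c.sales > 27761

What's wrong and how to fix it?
Bug: Filtering c.sales in WHERE discards the NULL rows produced by LEFT JOIN, turning it into an inner join

Fix: Put 'c.sales > 27761' in the JOIN's ON clause instead of WHERE

Corrected query:
SELECT p.name, c.sales FROM authors p LEFT JOIN novels c ON c.author_id = p.id AND c.sales > 27761

Result:
name    | sales
--------+------
Atwood  | NULL 
Orwell  | 78636
Austen  | 51966
Borges  | 52438
Tolkien | 51390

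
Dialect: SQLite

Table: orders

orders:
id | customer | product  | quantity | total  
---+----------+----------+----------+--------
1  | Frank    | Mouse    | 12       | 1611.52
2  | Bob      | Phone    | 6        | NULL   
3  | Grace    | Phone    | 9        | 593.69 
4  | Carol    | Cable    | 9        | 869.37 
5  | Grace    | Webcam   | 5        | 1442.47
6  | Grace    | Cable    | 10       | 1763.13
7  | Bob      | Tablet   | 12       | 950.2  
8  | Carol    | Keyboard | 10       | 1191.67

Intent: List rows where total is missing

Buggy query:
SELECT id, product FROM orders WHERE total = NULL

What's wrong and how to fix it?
Bug: '= NULL' is always unknown in SQL three-valued logic, so no rows match

Fix: Use IS NULL to test for NULL

Corrected query:
SELECT id, product FROM orders WHERE total IS NULL

Result:
id | product
---+--------
2  | Phone  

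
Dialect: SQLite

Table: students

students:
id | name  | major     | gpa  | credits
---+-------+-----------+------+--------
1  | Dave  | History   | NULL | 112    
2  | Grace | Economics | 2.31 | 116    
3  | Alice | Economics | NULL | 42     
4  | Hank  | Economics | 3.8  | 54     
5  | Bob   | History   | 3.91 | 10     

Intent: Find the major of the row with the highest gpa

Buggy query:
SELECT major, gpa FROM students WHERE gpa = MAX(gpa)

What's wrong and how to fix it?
Bug: WHERE is evaluated per row; an aggregate over the whole table isn't defined there

Fix: Use a subquery: WHERE gpa = (SELECT MAX(gpa) FROM students)

Corrected query:
SELECT major, gpa FROM students WHERE gpa = (SELECT MAX(gpa) FROM students)

Result:
major   | gpa 
--------+-----
History | 3.91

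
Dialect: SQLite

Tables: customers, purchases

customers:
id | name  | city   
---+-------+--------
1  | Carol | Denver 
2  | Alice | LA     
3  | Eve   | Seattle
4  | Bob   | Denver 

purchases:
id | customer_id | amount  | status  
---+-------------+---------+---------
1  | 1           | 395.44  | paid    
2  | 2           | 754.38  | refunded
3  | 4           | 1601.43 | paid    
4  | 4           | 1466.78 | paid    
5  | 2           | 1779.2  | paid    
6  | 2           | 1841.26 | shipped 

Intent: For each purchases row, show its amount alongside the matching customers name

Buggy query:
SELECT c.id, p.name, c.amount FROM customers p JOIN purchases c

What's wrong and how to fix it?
Bug: Missing join condition: each purchases row is matched to all customers rows instead of just its own

Fix: Add ON c.customer_id = p.id to the JOIN

Corrected query:
SELECT c.id, p.name, c.amount FROM customers p JOIN purchases c ON c.customer_id = p.id

Result:
id | name  | amount 
---+-------+--------
1  | Carol | 395.44 
2  | Alice | 754.38 
3  | Bob   | 1601.43
4  | Bob   | 1466.78
5  | Alice | 1779.2 
6  | Alice | 1841.26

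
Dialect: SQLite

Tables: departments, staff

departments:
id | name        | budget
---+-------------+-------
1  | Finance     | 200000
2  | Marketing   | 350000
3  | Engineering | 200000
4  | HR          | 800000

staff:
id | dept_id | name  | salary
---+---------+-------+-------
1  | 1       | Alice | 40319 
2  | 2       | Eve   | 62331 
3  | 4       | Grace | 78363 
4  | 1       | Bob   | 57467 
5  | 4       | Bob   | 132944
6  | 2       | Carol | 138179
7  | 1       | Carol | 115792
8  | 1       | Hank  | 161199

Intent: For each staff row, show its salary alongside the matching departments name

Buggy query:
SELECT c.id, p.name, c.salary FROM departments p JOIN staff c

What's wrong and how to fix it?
Bug: Missing join condition: each staff row is matched to all departments rows instead of just its own

Fix: Add ON c.dept_id = p.id to the JOIN

Corrected query:
SELECT c.id, p.name, c.salary FROM departments p JOIN staff c ON c.dept_id = p.id

Result:
id | name      | salary
---+-----------+-------
1  | Finance   | 40319 
2  | Marketing | 62331 
3  | HR        | 78363 
4  | Finance   | 57467 
5  | HR        | 132944
6  | Marketing | 138179
7  | Finance   | 115792
8  | Finance   | 161199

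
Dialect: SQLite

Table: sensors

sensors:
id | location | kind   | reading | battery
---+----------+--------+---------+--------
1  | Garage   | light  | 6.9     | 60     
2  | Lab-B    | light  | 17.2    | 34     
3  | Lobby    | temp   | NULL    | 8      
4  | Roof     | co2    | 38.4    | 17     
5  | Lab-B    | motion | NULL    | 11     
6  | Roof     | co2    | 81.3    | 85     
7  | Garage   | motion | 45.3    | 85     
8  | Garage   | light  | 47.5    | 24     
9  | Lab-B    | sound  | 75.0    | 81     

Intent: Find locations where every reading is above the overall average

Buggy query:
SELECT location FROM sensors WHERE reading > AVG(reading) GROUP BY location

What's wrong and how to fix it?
Bug: WHERE evaluates per row before aggregation, so AVG() is unavailable

Fix: Use a subquery for AVG and a HAVING MIN(...) filter so the condition holds for every row in the group

Corrected query:
SELECT location FROM sensors GROUP BY location HAVING MIN(reading) > (SELECT AVG(reading) FROM sensors)

Result:
(no rows)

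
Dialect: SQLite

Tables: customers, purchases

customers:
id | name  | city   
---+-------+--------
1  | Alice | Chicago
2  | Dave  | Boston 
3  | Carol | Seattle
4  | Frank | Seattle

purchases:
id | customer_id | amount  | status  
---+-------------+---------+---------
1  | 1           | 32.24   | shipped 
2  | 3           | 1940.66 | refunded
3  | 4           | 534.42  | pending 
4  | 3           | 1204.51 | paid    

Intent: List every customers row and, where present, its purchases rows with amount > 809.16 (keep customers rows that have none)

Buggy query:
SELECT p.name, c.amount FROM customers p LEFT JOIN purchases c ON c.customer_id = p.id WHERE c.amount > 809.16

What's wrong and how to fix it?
Bug: A WHERE condition on the right-hand table after LEFT JOIN drops unmatched parents

Fix: Move the right-table condition into the ON clause so unmatched parents are kept

Corrected query:
SELECT p.name, c.amount FROM customers p LEFT JOIN purchases c ON c.customer_id = p.id AND c.amount > 809.16

Result:
name  | amount 
------+--------
Alice | NULL   
Dave  | NULL   
Carol | 1204.51
Carol | 1940.66
Frank | NULL   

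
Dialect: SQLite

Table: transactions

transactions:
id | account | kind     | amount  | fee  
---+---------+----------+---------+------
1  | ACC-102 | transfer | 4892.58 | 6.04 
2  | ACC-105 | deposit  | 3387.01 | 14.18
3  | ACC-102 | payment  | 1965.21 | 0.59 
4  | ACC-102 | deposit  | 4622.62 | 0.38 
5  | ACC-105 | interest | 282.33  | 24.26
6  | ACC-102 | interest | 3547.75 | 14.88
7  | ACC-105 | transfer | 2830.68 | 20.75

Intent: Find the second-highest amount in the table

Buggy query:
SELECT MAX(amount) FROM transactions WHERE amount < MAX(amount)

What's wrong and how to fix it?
Bug: MAX(amount) on the right of the comparison is an aggregate-in-WHERE error

Fix: Compute the overall MAX in a subquery, then take MAX of rows below it

Corrected query:
SELECT MAX(amount) FROM transactions WHERE amount < (SELECT MAX(amount) FROM transactions)

Result:
MAX(amount)
-----------
4622.62    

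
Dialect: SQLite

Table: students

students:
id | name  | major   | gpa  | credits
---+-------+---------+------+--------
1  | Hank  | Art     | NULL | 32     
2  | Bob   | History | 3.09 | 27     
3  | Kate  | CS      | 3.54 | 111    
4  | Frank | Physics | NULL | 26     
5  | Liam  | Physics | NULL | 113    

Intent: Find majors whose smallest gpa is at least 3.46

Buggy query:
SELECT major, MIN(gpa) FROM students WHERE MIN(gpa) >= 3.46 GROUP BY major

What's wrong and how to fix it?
Bug: Aggregates like MIN are computed per group after WHERE runs

Fix: Use HAVING for the per-group MIN condition

Corrected query:
SELECT major, MIN(gpa) FROM students GROUP BY major HAVING MIN(gpa) >= 3.46

Result:
major | MIN(gpa)
------+---------
CS    | 3.54    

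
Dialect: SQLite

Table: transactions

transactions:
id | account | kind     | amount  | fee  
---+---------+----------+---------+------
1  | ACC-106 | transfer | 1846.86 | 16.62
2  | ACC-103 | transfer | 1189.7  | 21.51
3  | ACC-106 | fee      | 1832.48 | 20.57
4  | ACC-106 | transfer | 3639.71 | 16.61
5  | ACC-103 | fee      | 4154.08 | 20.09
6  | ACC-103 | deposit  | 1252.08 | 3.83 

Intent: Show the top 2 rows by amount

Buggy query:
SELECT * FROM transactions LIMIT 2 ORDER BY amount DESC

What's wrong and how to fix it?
Bug: ORDER BY cannot follow LIMIT; LIMIT is the final clause

Fix: Swap the clauses: ORDER BY first, then LIMIT

Corrected query:
SELECT * FROM transactions ORDER BY amount DESC LIMIT 2

Result:
id | account | kind     | amount  | fee  
---+---------+----------+---------+------
5  | ACC-103 | fee      | 4154.08 | 20.09
4  | ACC-106 | transfer | 3639.71 | 16.61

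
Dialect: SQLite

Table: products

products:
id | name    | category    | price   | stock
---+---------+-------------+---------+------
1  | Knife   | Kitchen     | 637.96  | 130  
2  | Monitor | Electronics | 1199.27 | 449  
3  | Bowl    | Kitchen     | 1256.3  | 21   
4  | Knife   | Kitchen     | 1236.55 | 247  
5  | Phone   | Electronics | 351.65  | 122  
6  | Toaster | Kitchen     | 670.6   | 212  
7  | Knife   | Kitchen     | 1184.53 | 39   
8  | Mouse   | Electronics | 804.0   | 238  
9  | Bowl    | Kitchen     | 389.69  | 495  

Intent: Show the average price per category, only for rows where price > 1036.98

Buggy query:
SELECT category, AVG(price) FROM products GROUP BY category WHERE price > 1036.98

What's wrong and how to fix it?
Bug: Row-level WHERE must come before GROUP BY in the clause order

Fix: Move the WHERE clause before GROUP BY

Corrected query:
SELECT category, AVG(price) FROM products WHERE price > 1036.98 GROUP BY category

Result:
category    | AVG(price) 
------------+------------
Electronics | 1199.27    
Kitchen     | 1225.793333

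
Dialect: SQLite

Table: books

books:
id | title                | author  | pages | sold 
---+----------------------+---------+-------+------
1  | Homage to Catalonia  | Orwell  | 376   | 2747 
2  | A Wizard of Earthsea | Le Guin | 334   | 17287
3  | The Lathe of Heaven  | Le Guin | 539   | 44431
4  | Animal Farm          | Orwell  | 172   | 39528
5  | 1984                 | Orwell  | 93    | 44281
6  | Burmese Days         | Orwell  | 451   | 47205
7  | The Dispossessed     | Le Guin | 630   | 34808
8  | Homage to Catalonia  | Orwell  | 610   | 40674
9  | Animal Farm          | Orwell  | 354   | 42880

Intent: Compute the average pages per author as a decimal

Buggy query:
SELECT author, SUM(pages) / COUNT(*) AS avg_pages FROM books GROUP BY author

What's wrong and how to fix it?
Bug: SUM(pages) and COUNT(*) are both integers; the division truncates the fractional part

Fix: Cast one side to REAL so the division keeps the fractional part

Corrected query:
SELECT author, SUM(pages) * 1.0 / COUNT(*) AS avg_pages FROM books GROUP BY author

Result:
author  | avg_pages 
--------+-----------
Le Guin | 501       
Orwell  | 342.666667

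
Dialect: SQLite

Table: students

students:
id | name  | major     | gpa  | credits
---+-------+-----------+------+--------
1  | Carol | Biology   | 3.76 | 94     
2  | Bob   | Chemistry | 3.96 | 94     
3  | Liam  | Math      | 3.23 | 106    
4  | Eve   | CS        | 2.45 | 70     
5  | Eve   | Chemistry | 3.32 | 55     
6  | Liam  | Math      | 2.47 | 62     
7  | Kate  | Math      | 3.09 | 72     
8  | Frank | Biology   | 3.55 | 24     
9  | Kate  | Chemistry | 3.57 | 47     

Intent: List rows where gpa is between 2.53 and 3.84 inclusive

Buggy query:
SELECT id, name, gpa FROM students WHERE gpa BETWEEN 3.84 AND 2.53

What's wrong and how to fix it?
Bug: The bounds are reversed; BETWEEN a AND b requires a <= b to match anything

Fix: Swap the bounds so the smaller value comes first

Corrected query:
SELECT id, name, gpa FROM students WHERE gpa BETWEEN 2.53 AND 3.84

Result:
id | name  | gpa 
---+-------+-----
1  | Carol | 3.76
3  | Liam  | 3.23
5  | Eve   | 3.32
7  | Kate  | 3.09
8  | Frank | 3.55
9  | Kate  | 3.57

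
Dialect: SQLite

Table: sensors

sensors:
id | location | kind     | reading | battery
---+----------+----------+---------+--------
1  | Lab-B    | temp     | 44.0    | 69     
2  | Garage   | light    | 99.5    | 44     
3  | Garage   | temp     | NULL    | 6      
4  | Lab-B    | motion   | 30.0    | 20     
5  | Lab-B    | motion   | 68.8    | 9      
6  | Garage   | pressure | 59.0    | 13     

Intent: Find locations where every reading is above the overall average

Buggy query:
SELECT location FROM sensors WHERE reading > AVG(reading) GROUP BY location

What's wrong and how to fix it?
Bug: WHERE evaluates per row before aggregation, so AVG() is unavailable

Fix: Use a subquery for AVG and a HAVING MIN(...) filter so the condition holds for every row in the group

Corrected query:
SELECT location FROM sensors GROUP BY location HAVING MIN(reading) > (SELECT AVG(reading) FROM sensors)

Result:
(no rows)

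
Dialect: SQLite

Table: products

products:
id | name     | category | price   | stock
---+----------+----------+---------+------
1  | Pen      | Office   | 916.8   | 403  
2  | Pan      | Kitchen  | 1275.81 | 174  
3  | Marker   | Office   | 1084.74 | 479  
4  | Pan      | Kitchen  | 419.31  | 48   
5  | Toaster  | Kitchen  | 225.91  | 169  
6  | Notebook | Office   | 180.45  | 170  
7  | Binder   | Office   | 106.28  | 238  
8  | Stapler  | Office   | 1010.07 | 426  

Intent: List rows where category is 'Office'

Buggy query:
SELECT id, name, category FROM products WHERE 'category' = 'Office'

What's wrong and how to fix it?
Bug: Single quotes denote string literals in SQL; the column name is being compared as a constant string

Fix: Remove the quotes around the column name (or use double quotes for an identifier)

Corrected query:
SELECT id, name, category FROM products WHERE category = 'Office'

Result:
id | name     | category
---+----------+---------
1  | Pen      | Office  
3  | Marker   | Office  
6  | Notebook | Office  
7  | Binder   | Office  
8  | Stapler  | Office  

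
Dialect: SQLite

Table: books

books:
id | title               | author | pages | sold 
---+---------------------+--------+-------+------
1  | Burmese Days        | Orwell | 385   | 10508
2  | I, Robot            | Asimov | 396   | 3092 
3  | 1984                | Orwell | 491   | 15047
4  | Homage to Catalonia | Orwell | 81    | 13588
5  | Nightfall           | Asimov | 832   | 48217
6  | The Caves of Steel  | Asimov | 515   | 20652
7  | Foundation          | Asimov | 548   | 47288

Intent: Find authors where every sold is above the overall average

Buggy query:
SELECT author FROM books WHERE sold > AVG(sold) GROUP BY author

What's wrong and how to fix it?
Bug: WHERE evaluates per row before aggregation, so AVG() is unavailable

Fix: Compute the overall average in a scalar subquery and compare each group's MIN against it in HAVING

Corrected query:
SELECT author FROM books GROUP BY author HAVING MIN(sold) > (SELECT AVG(sold) FROM books)

Result:
(no rows)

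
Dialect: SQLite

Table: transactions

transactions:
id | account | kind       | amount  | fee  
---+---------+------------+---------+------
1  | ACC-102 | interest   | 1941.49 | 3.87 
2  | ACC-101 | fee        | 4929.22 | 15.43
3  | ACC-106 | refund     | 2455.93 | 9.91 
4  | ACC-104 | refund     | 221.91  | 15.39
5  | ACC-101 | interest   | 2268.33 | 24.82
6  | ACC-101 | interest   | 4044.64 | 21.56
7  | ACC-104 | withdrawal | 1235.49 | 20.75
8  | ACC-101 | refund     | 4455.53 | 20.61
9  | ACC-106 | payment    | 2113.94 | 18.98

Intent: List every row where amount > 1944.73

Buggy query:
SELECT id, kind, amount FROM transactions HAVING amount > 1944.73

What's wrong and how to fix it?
Bug: This is a non-aggregate query (no GROUP BY, no aggregates), so in SQLite the HAVING clause is invalid here; a row-level condition belongs in WHERE

Fix: Replace HAVING with WHERE since the condition applies to individual rows

Corrected query:
SELECT id, kind, amount FROM transactions WHERE amount > 1944.73

Result:
id | kind     | amount 
---+----------+--------
2  | fee      | 4929.22
3  | refund   | 2455.93
5  | interest | 2268.33
6  | interest | 4044.64
8  | refund   | 4455.53
9  | payment  | 2113.94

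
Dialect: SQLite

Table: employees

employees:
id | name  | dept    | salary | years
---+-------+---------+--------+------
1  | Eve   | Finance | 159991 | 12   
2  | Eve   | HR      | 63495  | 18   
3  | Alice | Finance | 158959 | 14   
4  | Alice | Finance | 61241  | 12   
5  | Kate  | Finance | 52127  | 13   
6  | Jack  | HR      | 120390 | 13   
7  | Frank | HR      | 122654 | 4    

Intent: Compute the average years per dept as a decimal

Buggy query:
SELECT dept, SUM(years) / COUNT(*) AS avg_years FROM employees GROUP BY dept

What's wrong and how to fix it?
Bug: Both operands are integers, so '/' performs integer division and truncates

Fix: Multiply by 1.0 (or CAST to REAL) to force floating-point division

Corrected query:
SELECT dept, SUM(years) * 1.0 / COUNT(*) AS avg_years FROM employees GROUP BY dept

Result:
dept    | avg_years
--------+----------
Finance | 12.75    
HR      | 11.666667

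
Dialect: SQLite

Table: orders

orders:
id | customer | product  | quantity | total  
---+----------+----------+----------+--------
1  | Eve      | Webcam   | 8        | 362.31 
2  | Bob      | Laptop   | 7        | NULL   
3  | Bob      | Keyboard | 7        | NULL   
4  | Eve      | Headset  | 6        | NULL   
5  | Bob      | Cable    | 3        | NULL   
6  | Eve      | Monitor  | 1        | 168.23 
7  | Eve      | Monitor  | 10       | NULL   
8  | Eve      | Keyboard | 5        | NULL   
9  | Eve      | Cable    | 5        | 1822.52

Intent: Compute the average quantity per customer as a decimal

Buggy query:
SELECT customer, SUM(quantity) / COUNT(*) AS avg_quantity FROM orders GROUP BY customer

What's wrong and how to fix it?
Bug: Both operands are integers, so '/' performs integer division and truncates

Fix: Cast one side to REAL so the division keeps the fractional part

Corrected query:
SELECT customer, SUM(quantity) * 1.0 / COUNT(*) AS avg_quantity FROM orders GROUP BY customer

Result:
customer | avg_quantity
---------+-------------
Bob      | 5.666667    
Eve      | 5.833333    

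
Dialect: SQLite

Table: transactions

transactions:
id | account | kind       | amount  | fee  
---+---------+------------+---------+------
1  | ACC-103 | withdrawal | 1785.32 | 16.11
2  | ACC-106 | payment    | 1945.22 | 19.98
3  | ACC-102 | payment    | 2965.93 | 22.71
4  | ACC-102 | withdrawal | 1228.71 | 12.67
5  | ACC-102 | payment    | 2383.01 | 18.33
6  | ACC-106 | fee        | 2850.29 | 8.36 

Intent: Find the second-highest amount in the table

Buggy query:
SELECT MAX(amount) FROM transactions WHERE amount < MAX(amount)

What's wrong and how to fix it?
Bug: The inner MAX is an aggregate inside WHERE, which is not allowed

Fix: Put the inner MAX in a scalar subquery

Corrected query:
SELECT MAX(amount) FROM transactions WHERE amount < (SELECT MAX(amount) FROM transactions)

Result:
MAX(amount)
-----------
2850.29    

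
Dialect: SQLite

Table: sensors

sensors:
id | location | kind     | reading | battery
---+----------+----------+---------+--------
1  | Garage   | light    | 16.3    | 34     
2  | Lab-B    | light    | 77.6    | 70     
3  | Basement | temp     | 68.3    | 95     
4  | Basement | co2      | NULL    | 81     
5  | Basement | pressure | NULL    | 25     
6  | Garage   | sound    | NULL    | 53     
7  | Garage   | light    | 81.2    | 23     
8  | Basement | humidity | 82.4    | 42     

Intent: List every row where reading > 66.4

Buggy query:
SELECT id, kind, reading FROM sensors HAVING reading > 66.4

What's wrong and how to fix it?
Bug: This is a non-aggregate query (no GROUP BY, no aggregates), so in SQLite the HAVING clause is invalid here; a row-level condition belongs in WHERE

Fix: Use WHERE for row-level filtering

Corrected query:
SELECT id, kind, reading FROM sensors WHERE reading > 66.4

Result:
id | kind     | reading
---+----------+--------
2  | light    | 77.6   
3  | temp     | 68.3   
7  | light    | 81.2   
8  | humidity | 82.4   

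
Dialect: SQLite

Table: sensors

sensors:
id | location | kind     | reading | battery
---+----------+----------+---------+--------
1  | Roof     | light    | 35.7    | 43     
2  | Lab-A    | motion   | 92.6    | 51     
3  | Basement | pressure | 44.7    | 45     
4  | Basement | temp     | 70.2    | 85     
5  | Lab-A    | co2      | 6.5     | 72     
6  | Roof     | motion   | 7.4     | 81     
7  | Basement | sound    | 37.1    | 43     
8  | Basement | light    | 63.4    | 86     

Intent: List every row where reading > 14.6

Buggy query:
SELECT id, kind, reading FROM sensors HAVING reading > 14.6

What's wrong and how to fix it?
Bug: HAVING filters the output of aggregation, but this query has no GROUP BY and no aggregate functions, so SQLite rejects it (HAVING clause on a non-aggregate query); the condition here is per row

Fix: Replace HAVING with WHERE since the condition applies to individual rows

Corrected query:
SELECT id, kind, reading FROM sensors WHERE reading > 14.6

Result:
id | kind     | reading
---+----------+--------
1  | light    | 35.7   
2  | motion   | 92.6   
3  | pressure | 44.7   
4  | temp     | 70.2   
7  | sound    | 37.1   
8  | light    | 63.4   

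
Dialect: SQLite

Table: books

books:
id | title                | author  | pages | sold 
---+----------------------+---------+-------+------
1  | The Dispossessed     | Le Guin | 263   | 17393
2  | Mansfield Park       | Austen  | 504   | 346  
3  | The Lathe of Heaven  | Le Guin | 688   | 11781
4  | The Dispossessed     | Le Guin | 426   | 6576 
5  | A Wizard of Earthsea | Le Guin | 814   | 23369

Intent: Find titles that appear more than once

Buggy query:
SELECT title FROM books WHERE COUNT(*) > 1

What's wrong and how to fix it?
Bug: WHERE can't reference COUNT(*); aggregates are computed after WHERE

Fix: GROUP BY title, then filter groups with HAVING COUNT(*) > 1

Corrected query:
SELECT title FROM books GROUP BY title HAVING COUNT(*) > 1

Result:
title           
----------------
The Dispossessed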